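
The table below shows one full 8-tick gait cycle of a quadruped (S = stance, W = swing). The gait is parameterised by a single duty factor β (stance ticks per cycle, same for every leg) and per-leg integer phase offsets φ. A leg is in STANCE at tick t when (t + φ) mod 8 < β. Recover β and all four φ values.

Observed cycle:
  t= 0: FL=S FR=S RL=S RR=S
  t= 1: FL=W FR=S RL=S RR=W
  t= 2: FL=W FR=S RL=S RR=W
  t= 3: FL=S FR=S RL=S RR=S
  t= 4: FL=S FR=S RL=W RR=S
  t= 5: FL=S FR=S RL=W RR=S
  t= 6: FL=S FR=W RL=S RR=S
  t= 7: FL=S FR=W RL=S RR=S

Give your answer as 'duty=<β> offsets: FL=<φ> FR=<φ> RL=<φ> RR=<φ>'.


duty β = stance ticks per leg = 6
FL: stance ticks = 6; W→S at t=3 → φ=5
FR: stance ticks = 6; W→S at t=0 → φ=0
RL: stance ticks = 6; W→S at t=6 → φ=2
RR: stance ticks = 6; W→S at t=3 → φ=5

duty=6 offsets: FL=5 FR=0 RL=2 RR=5


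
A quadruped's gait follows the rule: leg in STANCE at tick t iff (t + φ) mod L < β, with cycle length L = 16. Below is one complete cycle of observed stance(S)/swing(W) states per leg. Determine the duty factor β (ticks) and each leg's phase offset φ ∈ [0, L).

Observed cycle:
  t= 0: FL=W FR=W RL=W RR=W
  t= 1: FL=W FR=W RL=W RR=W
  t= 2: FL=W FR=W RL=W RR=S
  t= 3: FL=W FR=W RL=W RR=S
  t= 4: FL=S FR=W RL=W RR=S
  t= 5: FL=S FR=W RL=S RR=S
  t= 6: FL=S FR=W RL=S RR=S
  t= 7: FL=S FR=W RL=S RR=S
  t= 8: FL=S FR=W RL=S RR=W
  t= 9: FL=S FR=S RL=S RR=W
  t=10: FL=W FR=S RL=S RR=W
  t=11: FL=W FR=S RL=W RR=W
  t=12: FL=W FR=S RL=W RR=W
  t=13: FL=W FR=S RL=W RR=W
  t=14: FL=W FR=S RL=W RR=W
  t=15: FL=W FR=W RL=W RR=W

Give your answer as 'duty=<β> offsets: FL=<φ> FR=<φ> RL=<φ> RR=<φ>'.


duty=6 offsets: FL=12 FR=7 RL=11 RR=14

duty β = stance ticks per leg = 6
FL: stance ticks = 6; W→S at t=4 → φ=12
FR: stance ticks = 6; W→S at t=9 → φ=7
RL: stance ticks = 6; W→S at t=5 → φ=11
RR: stance ticks = 6; W→S at t=2 → φ=14


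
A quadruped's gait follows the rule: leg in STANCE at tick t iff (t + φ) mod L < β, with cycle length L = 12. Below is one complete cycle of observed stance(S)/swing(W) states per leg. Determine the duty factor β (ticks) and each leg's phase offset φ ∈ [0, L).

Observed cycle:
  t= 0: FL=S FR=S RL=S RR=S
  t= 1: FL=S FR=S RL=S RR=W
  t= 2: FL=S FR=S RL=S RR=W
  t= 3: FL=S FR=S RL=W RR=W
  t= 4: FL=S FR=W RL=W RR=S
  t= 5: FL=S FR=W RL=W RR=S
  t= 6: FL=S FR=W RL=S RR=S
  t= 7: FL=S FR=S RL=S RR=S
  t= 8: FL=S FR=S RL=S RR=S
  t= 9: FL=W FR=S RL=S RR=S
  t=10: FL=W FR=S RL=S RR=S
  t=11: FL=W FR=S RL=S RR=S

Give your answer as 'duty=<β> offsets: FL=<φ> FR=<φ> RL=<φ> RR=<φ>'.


duty=9 offsets: FL=0 FR=5 RL=6 RR=8

duty β = stance ticks per leg = 9
FL: stance ticks = 9; W→S at t=0 → φ=0
FR: stance ticks = 9; W→S at t=7 → φ=5
RL: stance ticks = 9; W→S at t=6 → φ=6
RR: stance ticks = 9; W→S at t=4 → φ=8


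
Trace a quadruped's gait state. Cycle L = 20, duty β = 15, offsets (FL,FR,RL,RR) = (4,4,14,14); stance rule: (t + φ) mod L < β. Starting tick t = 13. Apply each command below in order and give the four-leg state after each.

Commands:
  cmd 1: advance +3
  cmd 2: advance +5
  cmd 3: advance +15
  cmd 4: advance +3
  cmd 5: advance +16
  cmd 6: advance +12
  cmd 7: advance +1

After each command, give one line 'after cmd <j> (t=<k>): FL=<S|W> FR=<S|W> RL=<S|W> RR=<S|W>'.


start t=13: FL=W FR=W RL=S RR=S
cmd 1: advance +3 → t=16, phase=(0,0,10,10) → FL=S FR=S RL=S RR=S
cmd 2: advance +5 → t=21, phase=(5,5,15,15) → FL=S FR=S RL=W RR=W
cmd 3: advance +15 → t=36, phase=(0,0,10,10) → FL=S FR=S RL=S RR=S
cmd 4: advance +3 → t=39, phase=(3,3,13,13) → FL=S FR=S RL=S RR=S
cmd 5: advance +16 → t=55, phase=(19,19,9,9) → FL=W FR=W RL=S RR=S
cmd 6: advance +12 → t=67, phase=(11,11,1,1) → FL=S FR=S RL=S RR=S
cmd 7: advance +1 → t=68, phase=(12,12,2,2) → FL=S FR=S RL=S RR=S

after cmd 1 (t=16): FL=S FR=S RL=S RR=S
after cmd 2 (t=21): FL=S FR=S RL=W RR=W
after cmd 3 (t=36): FL=S FR=S RL=S RR=S
after cmd 4 (t=39): FL=S FR=S RL=S RR=S
after cmd 5 (t=55): FL=W FR=W RL=S RR=S
after cmd 6 (t=67): FL=S FR=S RL=S RR=S
after cmd 7 (t=68): FL=S FR=S RL=S RR=S


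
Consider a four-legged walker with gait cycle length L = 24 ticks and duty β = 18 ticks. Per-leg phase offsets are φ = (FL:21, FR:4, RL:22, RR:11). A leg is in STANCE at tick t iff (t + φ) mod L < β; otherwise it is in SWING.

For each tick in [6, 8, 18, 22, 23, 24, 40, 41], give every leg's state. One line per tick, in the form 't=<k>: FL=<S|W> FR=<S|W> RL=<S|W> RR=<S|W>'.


t=6: phase=(3,10,4,17) vs β=18 → FL=S FR=S RL=S RR=S
t=8: phase=(5,12,6,19) vs β=18 → FL=S FR=S RL=S RR=W
t=18: phase=(15,22,16,5) vs β=18 → FL=S FR=W RL=S RR=S
t=22: phase=(19,2,20,9) vs β=18 → FL=W FR=S RL=W RR=S
t=23: phase=(20,3,21,10) vs β=18 → FL=W FR=S RL=W RR=S
t=24: phase=(21,4,22,11) vs β=18 → FL=W FR=S RL=W RR=S
t=40: phase=(13,20,14,3) vs β=18 → FL=S FR=W RL=S RR=S
t=41: phase=(14,21,15,4) vs β=18 → FL=S FR=W RL=S RR=S

t=6: FL=S FR=S RL=S RR=S
t=8: FL=S FR=S RL=S RR=W
t=18: FL=S FR=W RL=S RR=S
t=22: FL=W FR=S RL=W RR=S
t=23: FL=W FR=S RL=W RR=S
t=24: FL=W FR=S RL=W RR=S
t=40: FL=S FR=W RL=S RR=S
t=41: FL=S FR=W RL=S RR=S


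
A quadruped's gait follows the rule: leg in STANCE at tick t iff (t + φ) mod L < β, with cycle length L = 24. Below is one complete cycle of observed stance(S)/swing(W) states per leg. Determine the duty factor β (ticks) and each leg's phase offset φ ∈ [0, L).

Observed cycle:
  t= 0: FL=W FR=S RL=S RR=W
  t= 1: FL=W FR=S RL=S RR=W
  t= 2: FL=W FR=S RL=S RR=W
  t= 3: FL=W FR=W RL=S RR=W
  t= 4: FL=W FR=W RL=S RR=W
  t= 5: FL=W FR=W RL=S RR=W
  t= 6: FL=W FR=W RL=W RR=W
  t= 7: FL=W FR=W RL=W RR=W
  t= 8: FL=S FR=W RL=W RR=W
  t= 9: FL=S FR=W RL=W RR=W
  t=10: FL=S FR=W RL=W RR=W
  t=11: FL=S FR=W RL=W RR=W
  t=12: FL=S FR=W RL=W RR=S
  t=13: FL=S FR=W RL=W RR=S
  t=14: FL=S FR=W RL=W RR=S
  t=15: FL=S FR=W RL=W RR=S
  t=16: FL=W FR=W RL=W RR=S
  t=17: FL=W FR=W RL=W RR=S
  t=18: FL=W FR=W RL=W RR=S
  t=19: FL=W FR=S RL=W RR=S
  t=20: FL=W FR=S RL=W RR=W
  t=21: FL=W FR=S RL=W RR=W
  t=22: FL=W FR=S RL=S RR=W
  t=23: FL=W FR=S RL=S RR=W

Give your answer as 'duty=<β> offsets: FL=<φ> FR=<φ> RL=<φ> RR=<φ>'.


duty β = stance ticks per leg = 8
FL: stance ticks = 8; W→S at t=8 → φ=16
FR: stance ticks = 8; W→S at t=19 → φ=5
RL: stance ticks = 8; W→S at t=22 → φ=2
RR: stance ticks = 8; W→S at t=12 → φ=12

duty=8 offsets: FL=16 FR=5 RL=2 RR=12


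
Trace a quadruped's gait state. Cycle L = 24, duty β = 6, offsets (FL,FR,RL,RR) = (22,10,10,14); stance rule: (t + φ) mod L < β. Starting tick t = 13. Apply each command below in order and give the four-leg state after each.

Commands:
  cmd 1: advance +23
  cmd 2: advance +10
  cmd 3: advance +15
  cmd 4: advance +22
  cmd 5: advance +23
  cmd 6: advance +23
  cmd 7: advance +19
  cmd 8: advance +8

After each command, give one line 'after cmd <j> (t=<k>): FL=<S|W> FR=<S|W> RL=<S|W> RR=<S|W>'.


start t=13: FL=W FR=W RL=W RR=S
cmd 1: advance +23 → t=36, phase=(10,22,22,2) → FL=W FR=W RL=W RR=S
cmd 2: advance +10 → t=46, phase=(20,8,8,12) → FL=W FR=W RL=W RR=W
cmd 3: advance +15 → t=61, phase=(11,23,23,3) → FL=W FR=W RL=W RR=S
cmd 4: advance +22 → t=83, phase=(9,21,21,1) → FL=W FR=W RL=W RR=S
cmd 5: advance +23 → t=106, phase=(8,20,20,0) → FL=W FR=W RL=W RR=S
cmd 6: advance +23 → t=129, phase=(7,19,19,23) → FL=W FR=W RL=W RR=W
cmd 7: advance +19 → t=148, phase=(2,14,14,18) → FL=S FR=W RL=W RR=W
cmd 8: advance +8 → t=156, phase=(10,22,22,2) → FL=W FR=W RL=W RR=S

after cmd 1 (t=36): FL=W FR=W RL=W RR=S
after cmd 2 (t=46): FL=W FR=W RL=W RR=W
after cmd 3 (t=61): FL=W FR=W RL=W RR=S
after cmd 4 (t=83): FL=W FR=W RL=W RR=S
after cmd 5 (t=106): FL=W FR=W RL=W RR=S
after cmd 6 (t=129): FL=W FR=W RL=W RR=W
after cmd 7 (t=148): FL=S FR=W RL=W RR=W
after cmd 8 (t=156): FL=W FR=W RL=W RR=S


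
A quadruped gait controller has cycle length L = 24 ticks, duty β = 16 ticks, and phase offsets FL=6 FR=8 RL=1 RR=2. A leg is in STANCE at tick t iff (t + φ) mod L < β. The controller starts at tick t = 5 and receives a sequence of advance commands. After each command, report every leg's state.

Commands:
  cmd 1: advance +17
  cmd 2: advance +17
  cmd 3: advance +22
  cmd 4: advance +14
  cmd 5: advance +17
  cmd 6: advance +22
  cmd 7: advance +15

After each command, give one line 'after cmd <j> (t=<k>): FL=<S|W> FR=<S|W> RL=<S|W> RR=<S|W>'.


start t=5: FL=S FR=S RL=S RR=S
cmd 1: advance +17 → t=22, phase=(4,6,23,0) → FL=S FR=S RL=W RR=S
cmd 2: advance +17 → t=39, phase=(21,23,16,17) → FL=W FR=W RL=W RR=W
cmd 3: advance +22 → t=61, phase=(19,21,14,15) → FL=W FR=W RL=S RR=S
cmd 4: advance +14 → t=75, phase=(9,11,4,5) → FL=S FR=S RL=S RR=S
cmd 5: advance +17 → t=92, phase=(2,4,21,22) → FL=S FR=S RL=W RR=W
cmd 6: advance +22 → t=114, phase=(0,2,19,20) → FL=S FR=S RL=W RR=W
cmd 7: advance +15 → t=129, phase=(15,17,10,11) → FL=S FR=W RL=S RR=S

after cmd 1 (t=22): FL=S FR=S RL=W RR=S
after cmd 2 (t=39): FL=W FR=W RL=W RR=W
after cmd 3 (t=61): FL=W FR=W RL=S RR=S
after cmd 4 (t=75): FL=S FR=S RL=S RR=S
after cmd 5 (t=92): FL=S FR=S RL=W RR=W
after cmd 6 (t=114): FL=S FR=S RL=W RR=W
after cmd 7 (t=129): FL=S FR=W RL=S RR=S


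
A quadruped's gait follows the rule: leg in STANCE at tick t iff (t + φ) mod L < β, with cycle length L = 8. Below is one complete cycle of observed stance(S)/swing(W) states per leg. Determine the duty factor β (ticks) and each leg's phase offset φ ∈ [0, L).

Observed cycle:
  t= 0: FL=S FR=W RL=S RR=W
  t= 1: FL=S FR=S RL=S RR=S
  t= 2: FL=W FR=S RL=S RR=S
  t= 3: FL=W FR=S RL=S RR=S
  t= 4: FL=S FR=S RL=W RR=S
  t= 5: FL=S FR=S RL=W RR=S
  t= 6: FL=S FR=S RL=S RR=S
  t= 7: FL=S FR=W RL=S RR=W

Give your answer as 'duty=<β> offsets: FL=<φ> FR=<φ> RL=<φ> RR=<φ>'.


duty β = stance ticks per leg = 6
FL: stance ticks = 6; W→S at t=4 → φ=4
FR: stance ticks = 6; W→S at t=1 → φ=7
RL: stance ticks = 6; W→S at t=6 → φ=2
RR: stance ticks = 6; W→S at t=1 → φ=7

duty=6 offsets: FL=4 FR=7 RL=2 RR=7


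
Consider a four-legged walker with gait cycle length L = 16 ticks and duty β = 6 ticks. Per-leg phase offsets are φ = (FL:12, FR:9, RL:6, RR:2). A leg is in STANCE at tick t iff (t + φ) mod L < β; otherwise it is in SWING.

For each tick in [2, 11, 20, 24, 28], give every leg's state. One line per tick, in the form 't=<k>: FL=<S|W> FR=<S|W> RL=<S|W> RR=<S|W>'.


t=2: phase=(14,11,8,4) vs β=6 → FL=W FR=W RL=W RR=S
t=11: phase=(7,4,1,13) vs β=6 → FL=W FR=S RL=S RR=W
t=20: phase=(0,13,10,6) vs β=6 → FL=S FR=W RL=W RR=W
t=24: phase=(4,1,14,10) vs β=6 → FL=S FR=S RL=W RR=W
t=28: phase=(8,5,2,14) vs β=6 → FL=W FR=S RL=S RR=W

t=2: FL=W FR=W RL=W RR=S
t=11: FL=W FR=S RL=S RR=W
t=20: FL=S FR=W RL=W RR=W
t=24: FL=S FR=S RL=W RR=W
t=28: FL=W FR=S RL=S RR=W


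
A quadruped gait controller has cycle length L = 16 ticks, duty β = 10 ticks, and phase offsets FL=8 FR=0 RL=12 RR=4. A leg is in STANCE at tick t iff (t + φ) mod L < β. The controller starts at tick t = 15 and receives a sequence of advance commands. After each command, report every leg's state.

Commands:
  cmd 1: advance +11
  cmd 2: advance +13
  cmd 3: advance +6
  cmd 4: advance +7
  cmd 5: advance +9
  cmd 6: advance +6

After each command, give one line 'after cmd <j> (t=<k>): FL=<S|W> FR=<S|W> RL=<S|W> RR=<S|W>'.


start t=15: FL=S FR=W RL=W RR=S
cmd 1: advance +11 → t=26, phase=(2,10,6,14) → FL=S FR=W RL=S RR=W
cmd 2: advance +13 → t=39, phase=(15,7,3,11) → FL=W FR=S RL=S RR=W
cmd 3: advance +6 → t=45, phase=(5,13,9,1) → FL=S FR=W RL=S RR=S
cmd 4: advance +7 → t=52, phase=(12,4,0,8) → FL=W FR=S RL=S RR=S
cmd 5: advance +9 → t=61, phase=(5,13,9,1) → FL=S FR=W RL=S RR=S
cmd 6: advance +6 → t=67, phase=(11,3,15,7) → FL=W FR=S RL=W RR=S

after cmd 1 (t=26): FL=S FR=W RL=S RR=W
after cmd 2 (t=39): FL=W FR=S RL=S RR=W
after cmd 3 (t=45): FL=S FR=W RL=S RR=S
after cmd 4 (t=52): FL=W FR=S RL=S RR=S
after cmd 5 (t=61): FL=S FR=W RL=S RR=S
after cmd 6 (t=67): FL=W FR=S RL=W RR=S


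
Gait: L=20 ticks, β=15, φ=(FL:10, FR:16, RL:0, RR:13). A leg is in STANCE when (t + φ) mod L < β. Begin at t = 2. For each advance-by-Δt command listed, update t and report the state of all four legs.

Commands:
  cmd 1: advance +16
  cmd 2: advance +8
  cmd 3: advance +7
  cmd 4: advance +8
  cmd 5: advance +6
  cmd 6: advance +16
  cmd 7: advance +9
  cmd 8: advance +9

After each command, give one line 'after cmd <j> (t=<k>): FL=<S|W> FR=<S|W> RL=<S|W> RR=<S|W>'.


start t=2: FL=S FR=W RL=S RR=W
cmd 1: advance +16 → t=18, phase=(8,14,18,11) → FL=S FR=S RL=W RR=S
cmd 2: advance +8 → t=26, phase=(16,2,6,19) → FL=W FR=S RL=S RR=W
cmd 3: advance +7 → t=33, phase=(3,9,13,6) → FL=S FR=S RL=S RR=S
cmd 4: advance +8 → t=41, phase=(11,17,1,14) → FL=S FR=W RL=S RR=S
cmd 5: advance +6 → t=47, phase=(17,3,7,0) → FL=W FR=S RL=S RR=S
cmd 6: advance +16 → t=63, phase=(13,19,3,16) → FL=S FR=W RL=S RR=W
cmd 7: advance +9 → t=72, phase=(2,8,12,5) → FL=S FR=S RL=S RR=S
cmd 8: advance +9 → t=81, phase=(11,17,1,14) → FL=S FR=W RL=S RR=S

after cmd 1 (t=18): FL=S FR=S RL=W RR=S
after cmd 2 (t=26): FL=W FR=S RL=S RR=W
after cmd 3 (t=33): FL=S FR=S RL=S RR=S
after cmd 4 (t=41): FL=S FR=W RL=S RR=S
after cmd 5 (t=47): FL=W FR=S RL=S RR=S
after cmd 6 (t=63): FL=S FR=W RL=S RR=W
after cmd 7 (t=72): FL=S FR=S RL=S RR=S
after cmd 8 (t=81): FL=S FR=W RL=S RR=S


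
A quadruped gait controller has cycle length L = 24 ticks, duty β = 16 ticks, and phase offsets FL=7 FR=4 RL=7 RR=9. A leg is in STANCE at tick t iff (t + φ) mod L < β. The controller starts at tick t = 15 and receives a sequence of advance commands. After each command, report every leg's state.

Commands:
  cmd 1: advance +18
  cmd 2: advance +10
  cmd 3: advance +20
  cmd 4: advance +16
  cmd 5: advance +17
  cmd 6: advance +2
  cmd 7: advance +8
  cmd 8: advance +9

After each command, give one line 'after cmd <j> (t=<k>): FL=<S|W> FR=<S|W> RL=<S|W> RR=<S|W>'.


start t=15: FL=W FR=W RL=W RR=S
cmd 1: advance +18 → t=33, phase=(16,13,16,18) → FL=W FR=S RL=W RR=W
cmd 2: advance +10 → t=43, phase=(2,23,2,4) → FL=S FR=W RL=S RR=S
cmd 3: advance +20 → t=63, phase=(22,19,22,0) → FL=W FR=W RL=W RR=S
cmd 4: advance +16 → t=79, phase=(14,11,14,16) → FL=S FR=S RL=S RR=W
cmd 5: advance +17 → t=96, phase=(7,4,7,9) → FL=S FR=S RL=S RR=S
cmd 6: advance +2 → t=98, phase=(9,6,9,11) → FL=S FR=S RL=S RR=S
cmd 7: advance +8 → t=106, phase=(17,14,17,19) → FL=W FR=S RL=W RR=W
cmd 8: advance +9 → t=115, phase=(2,23,2,4) → FL=S FR=W RL=S RR=S

after cmd 1 (t=33): FL=W FR=S RL=W RR=W
after cmd 2 (t=43): FL=S FR=W RL=S RR=S
after cmd 3 (t=63): FL=W FR=W RL=W RR=S
after cmd 4 (t=79): FL=S FR=S RL=S RR=W
after cmd 5 (t=96): FL=S FR=S RL=S RR=S
after cmd 6 (t=98): FL=S FR=S RL=S RR=S
after cmd 7 (t=106): FL=W FR=S RL=W RR=W
after cmd 8 (t=115): FL=S FR=W RL=S RR=S


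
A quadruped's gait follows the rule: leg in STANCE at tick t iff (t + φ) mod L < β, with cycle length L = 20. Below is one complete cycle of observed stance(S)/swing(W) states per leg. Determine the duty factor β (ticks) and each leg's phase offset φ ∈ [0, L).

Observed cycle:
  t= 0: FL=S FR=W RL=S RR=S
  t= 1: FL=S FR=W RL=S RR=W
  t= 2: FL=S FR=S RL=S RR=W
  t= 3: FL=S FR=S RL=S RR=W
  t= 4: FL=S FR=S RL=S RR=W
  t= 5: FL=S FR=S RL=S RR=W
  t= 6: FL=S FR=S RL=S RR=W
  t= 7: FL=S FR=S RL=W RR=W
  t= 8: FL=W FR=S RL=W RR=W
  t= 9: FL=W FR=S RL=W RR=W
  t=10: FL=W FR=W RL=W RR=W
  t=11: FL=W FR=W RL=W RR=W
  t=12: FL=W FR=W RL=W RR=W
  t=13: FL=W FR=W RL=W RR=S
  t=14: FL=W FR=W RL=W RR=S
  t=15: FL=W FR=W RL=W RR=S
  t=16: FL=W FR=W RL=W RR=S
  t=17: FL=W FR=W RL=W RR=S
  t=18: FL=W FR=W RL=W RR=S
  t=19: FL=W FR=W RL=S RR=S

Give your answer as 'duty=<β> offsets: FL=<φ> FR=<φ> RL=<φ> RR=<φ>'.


duty=8 offsets: FL=0 FR=18 RL=1 RR=7

duty β = stance ticks per leg = 8
FL: stance ticks = 8; W→S at t=0 → φ=0
FR: stance ticks = 8; W→S at t=2 → φ=18
RL: stance ticks = 8; W→S at t=19 → φ=1
RR: stance ticks = 8; W→S at t=13 → φ=7


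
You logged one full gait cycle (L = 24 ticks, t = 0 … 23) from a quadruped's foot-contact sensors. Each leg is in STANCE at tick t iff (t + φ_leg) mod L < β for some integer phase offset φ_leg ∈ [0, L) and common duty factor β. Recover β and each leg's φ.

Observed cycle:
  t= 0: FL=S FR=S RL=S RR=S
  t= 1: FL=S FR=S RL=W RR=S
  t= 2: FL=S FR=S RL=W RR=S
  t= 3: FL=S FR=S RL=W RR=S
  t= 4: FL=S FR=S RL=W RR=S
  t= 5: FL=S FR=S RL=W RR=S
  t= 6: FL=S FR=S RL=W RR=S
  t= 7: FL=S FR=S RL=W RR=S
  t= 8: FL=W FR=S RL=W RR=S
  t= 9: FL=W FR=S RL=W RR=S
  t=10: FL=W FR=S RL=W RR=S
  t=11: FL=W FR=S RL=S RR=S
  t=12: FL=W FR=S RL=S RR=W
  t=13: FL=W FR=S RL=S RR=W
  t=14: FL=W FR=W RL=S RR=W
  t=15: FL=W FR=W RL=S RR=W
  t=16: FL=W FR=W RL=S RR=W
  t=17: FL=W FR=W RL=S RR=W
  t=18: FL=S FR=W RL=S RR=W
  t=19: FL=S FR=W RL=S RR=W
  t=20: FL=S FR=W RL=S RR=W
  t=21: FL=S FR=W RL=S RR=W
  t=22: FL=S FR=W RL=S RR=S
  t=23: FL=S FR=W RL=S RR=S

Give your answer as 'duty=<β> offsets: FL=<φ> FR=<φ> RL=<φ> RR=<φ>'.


duty=14 offsets: FL=6 FR=0 RL=13 RR=2

duty β = stance ticks per leg = 14
FL: stance ticks = 14; W→S at t=18 → φ=6
FR: stance ticks = 14; W→S at t=0 → φ=0
RL: stance ticks = 14; W→S at t=11 → φ=13
RR: stance ticks = 14; W→S at t=22 → φ=2


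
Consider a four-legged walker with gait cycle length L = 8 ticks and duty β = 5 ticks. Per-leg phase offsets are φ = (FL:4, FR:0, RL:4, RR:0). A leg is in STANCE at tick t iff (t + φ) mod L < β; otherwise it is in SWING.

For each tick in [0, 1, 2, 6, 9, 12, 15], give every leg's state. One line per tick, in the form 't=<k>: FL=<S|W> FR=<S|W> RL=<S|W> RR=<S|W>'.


t=0: phase=(4,0,4,0) vs β=5 → FL=S FR=S RL=S RR=S
t=1: phase=(5,1,5,1) vs β=5 → FL=W FR=S RL=W RR=S
t=2: phase=(6,2,6,2) vs β=5 → FL=W FR=S RL=W RR=S
t=6: phase=(2,6,2,6) vs β=5 → FL=S FR=W RL=S RR=W
t=9: phase=(5,1,5,1) vs β=5 → FL=W FR=S RL=W RR=S
t=12: phase=(0,4,0,4) vs β=5 → FL=S FR=S RL=S RR=S
t=15: phase=(3,7,3,7) vs β=5 → FL=S FR=W RL=S RR=W

t=0: FL=S FR=S RL=S RR=S
t=1: FL=W FR=S RL=W RR=S
t=2: FL=W FR=S RL=W RR=S
t=6: FL=S FR=W RL=S RR=W
t=9: FL=W FR=S RL=W RR=S
t=12: FL=S FR=S RL=S RR=S
t=15: FL=S FR=W RL=S RR=W


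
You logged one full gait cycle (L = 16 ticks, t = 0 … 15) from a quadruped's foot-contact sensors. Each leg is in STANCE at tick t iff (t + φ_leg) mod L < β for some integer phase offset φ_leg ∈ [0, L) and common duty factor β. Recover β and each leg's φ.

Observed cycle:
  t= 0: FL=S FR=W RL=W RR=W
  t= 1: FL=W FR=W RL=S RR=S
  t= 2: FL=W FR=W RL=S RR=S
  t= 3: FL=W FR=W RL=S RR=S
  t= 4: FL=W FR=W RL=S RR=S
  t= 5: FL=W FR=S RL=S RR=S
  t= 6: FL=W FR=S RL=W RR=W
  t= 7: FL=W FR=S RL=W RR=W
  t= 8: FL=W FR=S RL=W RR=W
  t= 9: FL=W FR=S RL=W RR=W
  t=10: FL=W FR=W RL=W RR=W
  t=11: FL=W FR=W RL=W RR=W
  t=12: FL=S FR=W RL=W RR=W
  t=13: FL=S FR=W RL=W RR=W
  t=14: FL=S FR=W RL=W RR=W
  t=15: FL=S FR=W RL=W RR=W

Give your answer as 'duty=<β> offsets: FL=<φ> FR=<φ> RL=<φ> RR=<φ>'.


duty=5 offsets: FL=4 FR=11 RL=15 RR=15

duty β = stance ticks per leg = 5
FL: stance ticks = 5; W→S at t=12 → φ=4
FR: stance ticks = 5; W→S at t=5 → φ=11
RL: stance ticks = 5; W→S at t=1 → φ=15
RR: stance ticks = 5; W→S at t=1 → φ=15


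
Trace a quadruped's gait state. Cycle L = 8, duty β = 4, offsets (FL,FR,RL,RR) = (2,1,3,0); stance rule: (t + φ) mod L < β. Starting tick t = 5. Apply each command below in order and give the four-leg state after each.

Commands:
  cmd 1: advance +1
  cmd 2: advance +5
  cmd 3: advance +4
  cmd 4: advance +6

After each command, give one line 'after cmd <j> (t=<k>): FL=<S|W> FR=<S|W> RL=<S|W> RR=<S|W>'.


start t=5: FL=W FR=W RL=S RR=W
cmd 1: advance +1 → t=6, phase=(0,7,1,6) → FL=S FR=W RL=S RR=W
cmd 2: advance +5 → t=11, phase=(5,4,6,3) → FL=W FR=W RL=W RR=S
cmd 3: advance +4 → t=15, phase=(1,0,2,7) → FL=S FR=S RL=S RR=W
cmd 4: advance +6 → t=21, phase=(7,6,0,5) → FL=W FR=W RL=S RR=W

after cmd 1 (t=6): FL=S FR=W RL=S RR=W
after cmd 2 (t=11): FL=W FR=W RL=W RR=S
after cmd 3 (t=15): FL=S FR=S RL=S RR=W
after cmd 4 (t=21): FL=W FR=W RL=S RR=W


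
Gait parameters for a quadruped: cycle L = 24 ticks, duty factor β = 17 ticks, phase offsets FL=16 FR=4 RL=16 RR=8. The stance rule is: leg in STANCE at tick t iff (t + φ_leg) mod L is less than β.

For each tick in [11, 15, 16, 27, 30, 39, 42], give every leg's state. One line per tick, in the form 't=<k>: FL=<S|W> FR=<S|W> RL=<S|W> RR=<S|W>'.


t=11: phase=(3,15,3,19) vs β=17 → FL=S FR=S RL=S RR=W
t=15: phase=(7,19,7,23) vs β=17 → FL=S FR=W RL=S RR=W
t=16: phase=(8,20,8,0) vs β=17 → FL=S FR=W RL=S RR=S
t=27: phase=(19,7,19,11) vs β=17 → FL=W FR=S RL=W RR=S
t=30: phase=(22,10,22,14) vs β=17 → FL=W FR=S RL=W RR=S
t=39: phase=(7,19,7,23) vs β=17 → FL=S FR=W RL=S RR=W
t=42: phase=(10,22,10,2) vs β=17 → FL=S FR=W RL=S RR=S

t=11: FL=S FR=S RL=S RR=W
t=15: FL=S FR=W RL=S RR=W
t=16: FL=S FR=W RL=S RR=S
t=27: FL=W FR=S RL=W RR=S
t=30: FL=W FR=S RL=W RR=S
t=39: FL=S FR=W RL=S RR=W
t=42: FL=S FR=W RL=S RR=S


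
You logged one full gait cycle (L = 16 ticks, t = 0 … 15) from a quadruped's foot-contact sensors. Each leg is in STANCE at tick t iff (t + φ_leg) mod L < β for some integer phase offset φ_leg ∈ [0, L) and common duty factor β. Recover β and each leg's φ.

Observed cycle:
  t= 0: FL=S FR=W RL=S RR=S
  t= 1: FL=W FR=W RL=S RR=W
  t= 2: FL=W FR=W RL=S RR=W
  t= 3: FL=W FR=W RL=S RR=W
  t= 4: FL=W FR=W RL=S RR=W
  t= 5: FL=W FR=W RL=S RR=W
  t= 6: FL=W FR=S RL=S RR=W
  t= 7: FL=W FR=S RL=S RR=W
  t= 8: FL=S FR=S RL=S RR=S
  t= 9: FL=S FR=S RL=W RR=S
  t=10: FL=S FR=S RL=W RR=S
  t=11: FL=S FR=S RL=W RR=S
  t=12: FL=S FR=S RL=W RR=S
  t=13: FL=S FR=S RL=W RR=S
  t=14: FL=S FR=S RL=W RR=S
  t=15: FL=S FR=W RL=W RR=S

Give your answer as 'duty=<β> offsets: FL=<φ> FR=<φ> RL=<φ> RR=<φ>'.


duty=9 offsets: FL=8 FR=10 RL=0 RR=8

duty β = stance ticks per leg = 9
FL: stance ticks = 9; W→S at t=8 → φ=8
FR: stance ticks = 9; W→S at t=6 → φ=10
RL: stance ticks = 9; W→S at t=0 → φ=0
RR: stance ticks = 9; W→S at t=8 → φ=8


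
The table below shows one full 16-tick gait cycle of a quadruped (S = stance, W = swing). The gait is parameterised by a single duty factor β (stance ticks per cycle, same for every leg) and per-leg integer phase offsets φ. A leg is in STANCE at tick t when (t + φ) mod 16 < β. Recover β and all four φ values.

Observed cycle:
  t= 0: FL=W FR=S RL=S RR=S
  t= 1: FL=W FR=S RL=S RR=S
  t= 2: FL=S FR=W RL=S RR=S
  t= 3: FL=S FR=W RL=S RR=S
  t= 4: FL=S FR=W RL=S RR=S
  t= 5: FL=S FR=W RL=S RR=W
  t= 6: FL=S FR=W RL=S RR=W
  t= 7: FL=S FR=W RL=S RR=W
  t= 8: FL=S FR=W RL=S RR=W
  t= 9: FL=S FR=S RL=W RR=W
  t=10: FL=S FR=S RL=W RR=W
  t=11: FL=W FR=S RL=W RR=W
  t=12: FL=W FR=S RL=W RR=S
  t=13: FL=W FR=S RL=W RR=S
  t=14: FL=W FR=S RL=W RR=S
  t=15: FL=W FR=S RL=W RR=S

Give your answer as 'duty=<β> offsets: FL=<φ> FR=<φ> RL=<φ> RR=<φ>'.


duty=9 offsets: FL=14 FR=7 RL=0 RR=4

duty β = stance ticks per leg = 9
FL: stance ticks = 9; W→S at t=2 → φ=14
FR: stance ticks = 9; W→S at t=9 → φ=7
RL: stance ticks = 9; W→S at t=0 → φ=0
RR: stance ticks = 9; W→S at t=12 → φ=4


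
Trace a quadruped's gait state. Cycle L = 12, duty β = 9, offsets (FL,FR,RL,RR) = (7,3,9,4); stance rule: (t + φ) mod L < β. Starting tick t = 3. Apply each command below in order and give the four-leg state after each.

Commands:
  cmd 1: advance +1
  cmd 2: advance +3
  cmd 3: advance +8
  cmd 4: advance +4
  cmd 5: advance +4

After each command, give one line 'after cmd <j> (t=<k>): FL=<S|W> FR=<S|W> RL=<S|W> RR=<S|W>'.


start t=3: FL=W FR=S RL=S RR=S
cmd 1: advance +1 → t=4, phase=(11,7,1,8) → FL=W FR=S RL=S RR=S
cmd 2: advance +3 → t=7, phase=(2,10,4,11) → FL=S FR=W RL=S RR=W
cmd 3: advance +8 → t=15, phase=(10,6,0,7) → FL=W FR=S RL=S RR=S
cmd 4: advance +4 → t=19, phase=(2,10,4,11) → FL=S FR=W RL=S RR=W
cmd 5: advance +4 → t=23, phase=(6,2,8,3) → FL=S FR=S RL=S RR=S

after cmd 1 (t=4): FL=W FR=S RL=S RR=S
after cmd 2 (t=7): FL=S FR=W RL=S RR=W
after cmd 3 (t=15): FL=W FR=S RL=S RR=S
after cmd 4 (t=19): FL=S FR=W RL=S RR=W
after cmd 5 (t=23): FL=S FR=S RL=S RR=S


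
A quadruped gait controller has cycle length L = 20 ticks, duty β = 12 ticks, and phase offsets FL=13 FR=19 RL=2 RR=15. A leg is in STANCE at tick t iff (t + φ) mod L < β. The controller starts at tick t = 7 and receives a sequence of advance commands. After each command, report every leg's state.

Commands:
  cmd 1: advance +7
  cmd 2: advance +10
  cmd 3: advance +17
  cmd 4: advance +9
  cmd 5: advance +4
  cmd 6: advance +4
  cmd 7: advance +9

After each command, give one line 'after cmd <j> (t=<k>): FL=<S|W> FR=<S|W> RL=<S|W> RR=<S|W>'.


start t=7: FL=S FR=S RL=S RR=S
cmd 1: advance +7 → t=14, phase=(7,13,16,9) → FL=S FR=W RL=W RR=S
cmd 2: advance +10 → t=24, phase=(17,3,6,19) → FL=W FR=S RL=S RR=W
cmd 3: advance +17 → t=41, phase=(14,0,3,16) → FL=W FR=S RL=S RR=W
cmd 4: advance +9 → t=50, phase=(3,9,12,5) → FL=S FR=S RL=W RR=S
cmd 5: advance +4 → t=54, phase=(7,13,16,9) → FL=S FR=W RL=W RR=S
cmd 6: advance +4 → t=58, phase=(11,17,0,13) → FL=S FR=W RL=S RR=W
cmd 7: advance +9 → t=67, phase=(0,6,9,2) → FL=S FR=S RL=S RR=S

after cmd 1 (t=14): FL=S FR=W RL=W RR=S
after cmd 2 (t=24): FL=W FR=S RL=S RR=W
after cmd 3 (t=41): FL=W FR=S RL=S RR=W
after cmd 4 (t=50): FL=S FR=S RL=W RR=S
after cmd 5 (t=54): FL=S FR=W RL=W RR=S
after cmd 6 (t=58): FL=S FR=W RL=S RR=W
after cmd 7 (t=67): FL=S FR=S RL=S RR=S


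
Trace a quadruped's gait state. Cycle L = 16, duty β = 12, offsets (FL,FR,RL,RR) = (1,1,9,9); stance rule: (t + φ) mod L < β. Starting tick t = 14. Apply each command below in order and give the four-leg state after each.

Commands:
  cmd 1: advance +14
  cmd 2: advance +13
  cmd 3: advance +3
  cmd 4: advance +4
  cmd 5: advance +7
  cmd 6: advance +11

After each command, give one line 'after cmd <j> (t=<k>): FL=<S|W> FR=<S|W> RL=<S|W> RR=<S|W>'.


after cmd 1 (t=28): FL=W FR=W RL=S RR=S
after cmd 2 (t=41): FL=S FR=S RL=S RR=S
after cmd 3 (t=44): FL=W FR=W RL=S RR=S
after cmd 4 (t=48): FL=S FR=S RL=S RR=S
after cmd 5 (t=55): FL=S FR=S RL=S RR=S
after cmd 6 (t=66): FL=S FR=S RL=S RR=S

start t=14: FL=W FR=W RL=S RR=S
cmd 1: advance +14 → t=28, phase=(13,13,5,5) → FL=W FR=W RL=S RR=S
cmd 2: advance +13 → t=41, phase=(10,10,2,2) → FL=S FR=S RL=S RR=S
cmd 3: advance +3 → t=44, phase=(13,13,5,5) → FL=W FR=W RL=S RR=S
cmd 4: advance +4 → t=48, phase=(1,1,9,9) → FL=S FR=S RL=S RR=S
cmd 5: advance +7 → t=55, phase=(8,8,0,0) → FL=S FR=S RL=S RR=S
cmd 6: advance +11 → t=66, phase=(3,3,11,11) → FL=S FR=S RL=S RR=S


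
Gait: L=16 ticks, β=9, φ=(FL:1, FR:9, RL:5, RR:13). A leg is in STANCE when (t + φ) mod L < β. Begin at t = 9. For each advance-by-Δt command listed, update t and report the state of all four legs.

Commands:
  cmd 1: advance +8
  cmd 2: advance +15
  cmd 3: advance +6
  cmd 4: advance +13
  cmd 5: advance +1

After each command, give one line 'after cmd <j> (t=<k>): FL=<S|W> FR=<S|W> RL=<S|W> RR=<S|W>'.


after cmd 1 (t=17): FL=S FR=W RL=S RR=W
after cmd 2 (t=32): FL=S FR=W RL=S RR=W
after cmd 3 (t=38): FL=S FR=W RL=W RR=S
after cmd 4 (t=51): FL=S FR=W RL=S RR=S
after cmd 5 (t=52): FL=S FR=W RL=W RR=S

start t=9: FL=W FR=S RL=W RR=S
cmd 1: advance +8 → t=17, phase=(2,10,6,14) → FL=S FR=W RL=S RR=W
cmd 2: advance +15 → t=32, phase=(1,9,5,13) → FL=S FR=W RL=S RR=W
cmd 3: advance +6 → t=38, phase=(7,15,11,3) → FL=S FR=W RL=W RR=S
cmd 4: advance +13 → t=51, phase=(4,12,8,0) → FL=S FR=W RL=S RR=S
cmd 5: advance +1 → t=52, phase=(5,13,9,1) → FL=S FR=W RL=W RR=S


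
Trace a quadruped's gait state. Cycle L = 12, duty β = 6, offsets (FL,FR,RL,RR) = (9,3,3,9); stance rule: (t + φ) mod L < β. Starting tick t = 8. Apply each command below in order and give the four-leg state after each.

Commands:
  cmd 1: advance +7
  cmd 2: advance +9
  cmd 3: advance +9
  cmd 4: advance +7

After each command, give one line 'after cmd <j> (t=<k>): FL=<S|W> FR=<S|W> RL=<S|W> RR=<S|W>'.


after cmd 1 (t=15): FL=S FR=W RL=W RR=S
after cmd 2 (t=24): FL=W FR=S RL=S RR=W
after cmd 3 (t=33): FL=W FR=S RL=S RR=W
after cmd 4 (t=40): FL=S FR=W RL=W RR=S

start t=8: FL=S FR=W RL=W RR=S
cmd 1: advance +7 → t=15, phase=(0,6,6,0) → FL=S FR=W RL=W RR=S
cmd 2: advance +9 → t=24, phase=(9,3,3,9) → FL=W FR=S RL=S RR=W
cmd 3: advance +9 → t=33, phase=(6,0,0,6) → FL=W FR=S RL=S RR=W
cmd 4: advance +7 → t=40, phase=(1,7,7,1) → FL=S FR=W RL=W RR=S


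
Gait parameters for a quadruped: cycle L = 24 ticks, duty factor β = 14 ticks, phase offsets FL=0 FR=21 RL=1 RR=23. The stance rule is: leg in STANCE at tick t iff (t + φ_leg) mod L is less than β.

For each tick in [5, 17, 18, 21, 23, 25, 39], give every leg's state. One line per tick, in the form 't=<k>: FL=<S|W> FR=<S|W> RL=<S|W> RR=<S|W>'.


t=5: FL=S FR=S RL=S RR=S
t=17: FL=W FR=W RL=W RR=W
t=18: FL=W FR=W RL=W RR=W
t=21: FL=W FR=W RL=W RR=W
t=23: FL=W FR=W RL=S RR=W
t=25: FL=S FR=W RL=S RR=S
t=39: FL=W FR=S RL=W RR=W

t=5: phase=(5,2,6,4) vs β=14 → FL=S FR=S RL=S RR=S
t=17: phase=(17,14,18,16) vs β=14 → FL=W FR=W RL=W RR=W
t=18: phase=(18,15,19,17) vs β=14 → FL=W FR=W RL=W RR=W
t=21: phase=(21,18,22,20) vs β=14 → FL=W FR=W RL=W RR=W
t=23: phase=(23,20,0,22) vs β=14 → FL=W FR=W RL=S RR=W
t=25: phase=(1,22,2,0) vs β=14 → FL=S FR=W RL=S RR=S
t=39: phase=(15,12,16,14) vs β=14 → FL=W FR=S RL=W RR=W


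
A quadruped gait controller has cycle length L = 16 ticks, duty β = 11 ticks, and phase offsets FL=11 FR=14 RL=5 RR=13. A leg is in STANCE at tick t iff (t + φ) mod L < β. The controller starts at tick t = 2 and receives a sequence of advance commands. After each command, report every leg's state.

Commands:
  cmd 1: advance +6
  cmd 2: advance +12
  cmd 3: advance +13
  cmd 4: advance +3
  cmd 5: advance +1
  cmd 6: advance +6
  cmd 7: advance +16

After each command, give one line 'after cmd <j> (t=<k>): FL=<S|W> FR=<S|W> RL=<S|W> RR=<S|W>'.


start t=2: FL=W FR=S RL=S RR=W
cmd 1: advance +6 → t=8, phase=(3,6,13,5) → FL=S FR=S RL=W RR=S
cmd 2: advance +12 → t=20, phase=(15,2,9,1) → FL=W FR=S RL=S RR=S
cmd 3: advance +13 → t=33, phase=(12,15,6,14) → FL=W FR=W RL=S RR=W
cmd 4: advance +3 → t=36, phase=(15,2,9,1) → FL=W FR=S RL=S RR=S
cmd 5: advance +1 → t=37, phase=(0,3,10,2) → FL=S FR=S RL=S RR=S
cmd 6: advance +6 → t=43, phase=(6,9,0,8) → FL=S FR=S RL=S RR=S
cmd 7: advance +16 → t=59, phase=(6,9,0,8) → FL=S FR=S RL=S RR=S

after cmd 1 (t=8): FL=S FR=S RL=W RR=S
after cmd 2 (t=20): FL=W FR=S RL=S RR=S
after cmd 3 (t=33): FL=W FR=W RL=S RR=W
after cmd 4 (t=36): FL=W FR=S RL=S RR=S
after cmd 5 (t=37): FL=S FR=S RL=S RR=S
after cmd 6 (t=43): FL=S FR=S RL=S RR=S
after cmd 7 (t=59): FL=S FR=S RL=S RR=S


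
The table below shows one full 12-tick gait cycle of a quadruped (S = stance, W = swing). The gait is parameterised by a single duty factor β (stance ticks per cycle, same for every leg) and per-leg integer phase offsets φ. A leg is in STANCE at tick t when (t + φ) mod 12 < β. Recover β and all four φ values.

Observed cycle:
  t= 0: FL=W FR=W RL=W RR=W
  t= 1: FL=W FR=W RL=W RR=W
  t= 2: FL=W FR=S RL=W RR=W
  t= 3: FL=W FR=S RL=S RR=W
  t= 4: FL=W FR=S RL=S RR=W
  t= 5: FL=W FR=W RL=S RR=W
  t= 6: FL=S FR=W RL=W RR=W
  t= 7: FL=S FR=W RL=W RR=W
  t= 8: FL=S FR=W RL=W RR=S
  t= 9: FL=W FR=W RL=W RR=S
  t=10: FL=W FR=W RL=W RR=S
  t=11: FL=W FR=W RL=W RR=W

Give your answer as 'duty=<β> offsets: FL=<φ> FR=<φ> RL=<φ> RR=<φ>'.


duty=3 offsets: FL=6 FR=10 RL=9 RR=4

duty β = stance ticks per leg = 3
FL: stance ticks = 3; W→S at t=6 → φ=6
FR: stance ticks = 3; W→S at t=2 → φ=10
RL: stance ticks = 3; W→S at t=3 → φ=9
RR: stance ticks = 3; W→S at t=8 → φ=4


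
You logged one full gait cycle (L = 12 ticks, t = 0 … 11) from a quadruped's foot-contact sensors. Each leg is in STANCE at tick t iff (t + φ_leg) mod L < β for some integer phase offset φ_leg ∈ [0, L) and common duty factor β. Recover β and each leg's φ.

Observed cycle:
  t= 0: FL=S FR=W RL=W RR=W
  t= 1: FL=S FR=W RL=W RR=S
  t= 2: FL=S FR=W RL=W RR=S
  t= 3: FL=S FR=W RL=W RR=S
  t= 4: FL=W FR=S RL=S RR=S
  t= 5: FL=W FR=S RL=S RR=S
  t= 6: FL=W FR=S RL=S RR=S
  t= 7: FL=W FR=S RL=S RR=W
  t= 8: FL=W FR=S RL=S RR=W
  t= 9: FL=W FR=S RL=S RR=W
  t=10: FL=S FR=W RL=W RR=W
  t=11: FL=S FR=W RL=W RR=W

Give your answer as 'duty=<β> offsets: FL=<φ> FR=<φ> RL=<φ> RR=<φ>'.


duty β = stance ticks per leg = 6
FL: stance ticks = 6; W→S at t=10 → φ=2
FR: stance ticks = 6; W→S at t=4 → φ=8
RL: stance ticks = 6; W→S at t=4 → φ=8
RR: stance ticks = 6; W→S at t=1 → φ=11

duty=6 offsets: FL=2 FR=8 RL=8 RR=11


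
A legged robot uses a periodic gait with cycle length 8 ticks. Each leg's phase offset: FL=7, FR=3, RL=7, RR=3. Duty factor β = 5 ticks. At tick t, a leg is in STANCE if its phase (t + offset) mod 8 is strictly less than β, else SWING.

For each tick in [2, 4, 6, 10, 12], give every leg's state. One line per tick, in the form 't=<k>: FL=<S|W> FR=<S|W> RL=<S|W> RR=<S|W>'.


t=2: phase=(1,5,1,5) vs β=5 → FL=S FR=W RL=S RR=W
t=4: phase=(3,7,3,7) vs β=5 → FL=S FR=W RL=S RR=W
t=6: phase=(5,1,5,1) vs β=5 → FL=W FR=S RL=W RR=S
t=10: phase=(1,5,1,5) vs β=5 → FL=S FR=W RL=S RR=W
t=12: phase=(3,7,3,7) vs β=5 → FL=S FR=W RL=S RR=W

t=2: FL=S FR=W RL=S RR=W
t=4: FL=S FR=W RL=S RR=W
t=6: FL=W FR=S RL=W RR=S
t=10: FL=S FR=W RL=S RR=W
t=12: FL=S FR=W RL=S RR=W


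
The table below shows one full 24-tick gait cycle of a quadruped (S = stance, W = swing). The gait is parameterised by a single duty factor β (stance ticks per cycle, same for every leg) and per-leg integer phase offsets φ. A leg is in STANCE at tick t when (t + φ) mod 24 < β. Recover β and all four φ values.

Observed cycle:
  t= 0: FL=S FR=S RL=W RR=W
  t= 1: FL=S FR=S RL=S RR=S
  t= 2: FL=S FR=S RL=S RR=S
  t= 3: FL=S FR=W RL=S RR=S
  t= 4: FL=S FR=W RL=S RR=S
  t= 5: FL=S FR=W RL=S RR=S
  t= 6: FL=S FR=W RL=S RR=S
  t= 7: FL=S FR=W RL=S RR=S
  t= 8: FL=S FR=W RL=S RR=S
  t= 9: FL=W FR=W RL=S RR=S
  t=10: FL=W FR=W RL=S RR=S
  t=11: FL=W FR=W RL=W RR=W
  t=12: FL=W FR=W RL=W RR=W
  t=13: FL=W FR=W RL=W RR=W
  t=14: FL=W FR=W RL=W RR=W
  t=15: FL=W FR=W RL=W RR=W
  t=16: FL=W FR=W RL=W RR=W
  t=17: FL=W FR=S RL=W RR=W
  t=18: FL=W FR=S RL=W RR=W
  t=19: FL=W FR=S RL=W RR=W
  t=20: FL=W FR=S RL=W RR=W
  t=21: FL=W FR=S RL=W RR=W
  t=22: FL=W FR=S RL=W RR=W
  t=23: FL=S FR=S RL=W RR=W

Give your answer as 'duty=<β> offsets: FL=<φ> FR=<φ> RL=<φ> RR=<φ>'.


duty β = stance ticks per leg = 10
FL: stance ticks = 10; W→S at t=23 → φ=1
FR: stance ticks = 10; W→S at t=17 → φ=7
RL: stance ticks = 10; W→S at t=1 → φ=23
RR: stance ticks = 10; W→S at t=1 → φ=23

duty=10 offsets: FL=1 FR=7 RL=23 RR=23


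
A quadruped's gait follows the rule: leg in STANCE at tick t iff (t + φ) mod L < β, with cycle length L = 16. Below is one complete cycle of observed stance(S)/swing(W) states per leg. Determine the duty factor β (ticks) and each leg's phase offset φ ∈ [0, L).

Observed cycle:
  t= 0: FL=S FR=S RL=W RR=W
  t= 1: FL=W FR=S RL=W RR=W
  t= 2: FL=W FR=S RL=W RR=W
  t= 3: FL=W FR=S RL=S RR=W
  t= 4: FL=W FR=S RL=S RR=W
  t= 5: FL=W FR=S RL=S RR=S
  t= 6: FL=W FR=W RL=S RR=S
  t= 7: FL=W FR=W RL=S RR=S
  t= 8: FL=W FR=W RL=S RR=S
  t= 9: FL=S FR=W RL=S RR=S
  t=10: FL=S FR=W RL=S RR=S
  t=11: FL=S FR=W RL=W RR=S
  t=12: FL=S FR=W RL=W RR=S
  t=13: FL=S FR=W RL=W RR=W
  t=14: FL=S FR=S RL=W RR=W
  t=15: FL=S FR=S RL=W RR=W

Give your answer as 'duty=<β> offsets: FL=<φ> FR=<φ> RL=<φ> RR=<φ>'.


duty β = stance ticks per leg = 8
FL: stance ticks = 8; W→S at t=9 → φ=7
FR: stance ticks = 8; W→S at t=14 → φ=2
RL: stance ticks = 8; W→S at t=3 → φ=13
RR: stance ticks = 8; W→S at t=5 → φ=11

duty=8 offsets: FL=7 FR=2 RL=13 RR=11


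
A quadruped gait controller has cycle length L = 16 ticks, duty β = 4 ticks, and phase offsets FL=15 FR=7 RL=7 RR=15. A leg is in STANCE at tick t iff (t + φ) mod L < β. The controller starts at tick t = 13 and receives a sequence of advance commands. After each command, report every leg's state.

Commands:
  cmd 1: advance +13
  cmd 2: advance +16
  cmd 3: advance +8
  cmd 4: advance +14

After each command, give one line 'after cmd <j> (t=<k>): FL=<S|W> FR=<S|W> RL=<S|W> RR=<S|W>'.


after cmd 1 (t=26): FL=W FR=S RL=S RR=W
after cmd 2 (t=42): FL=W FR=S RL=S RR=W
after cmd 3 (t=50): FL=S FR=W RL=W RR=S
after cmd 4 (t=64): FL=W FR=W RL=W RR=W

start t=13: FL=W FR=W RL=W RR=W
cmd 1: advance +13 → t=26, phase=(9,1,1,9) → FL=W FR=S RL=S RR=W
cmd 2: advance +16 → t=42, phase=(9,1,1,9) → FL=W FR=S RL=S RR=W
cmd 3: advance +8 → t=50, phase=(1,9,9,1) → FL=S FR=W RL=W RR=S
cmd 4: advance +14 → t=64, phase=(15,7,7,15) → FL=W FR=W RL=W RR=W


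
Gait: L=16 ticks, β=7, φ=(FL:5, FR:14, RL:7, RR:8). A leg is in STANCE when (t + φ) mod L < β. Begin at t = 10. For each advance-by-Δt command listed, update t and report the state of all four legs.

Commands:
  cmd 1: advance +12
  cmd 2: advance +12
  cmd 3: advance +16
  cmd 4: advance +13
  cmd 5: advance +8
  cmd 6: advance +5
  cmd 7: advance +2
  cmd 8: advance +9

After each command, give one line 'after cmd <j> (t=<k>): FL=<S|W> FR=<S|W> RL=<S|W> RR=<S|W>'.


start t=10: FL=W FR=W RL=S RR=S
cmd 1: advance +12 → t=22, phase=(11,4,13,14) → FL=W FR=S RL=W RR=W
cmd 2: advance +12 → t=34, phase=(7,0,9,10) → FL=W FR=S RL=W RR=W
cmd 3: advance +16 → t=50, phase=(7,0,9,10) → FL=W FR=S RL=W RR=W
cmd 4: advance +13 → t=63, phase=(4,13,6,7) → FL=S FR=W RL=S RR=W
cmd 5: advance +8 → t=71, phase=(12,5,14,15) → FL=W FR=S RL=W RR=W
cmd 6: advance +5 → t=76, phase=(1,10,3,4) → FL=S FR=W RL=S RR=S
cmd 7: advance +2 → t=78, phase=(3,12,5,6) → FL=S FR=W RL=S RR=S
cmd 8: advance +9 → t=87, phase=(12,5,14,15) → FL=W FR=S RL=W RR=W

after cmd 1 (t=22): FL=W FR=S RL=W RR=W
after cmd 2 (t=34): FL=W FR=S RL=W RR=W
after cmd 3 (t=50): FL=W FR=S RL=W RR=W
after cmd 4 (t=63): FL=S FR=W RL=S RR=W
after cmd 5 (t=71): FL=W FR=S RL=W RR=W
after cmd 6 (t=76): FL=S FR=W RL=S RR=S
after cmd 7 (t=78): FL=S FR=W RL=S RR=S
after cmd 8 (t=87): FL=W FR=S RL=W RR=W


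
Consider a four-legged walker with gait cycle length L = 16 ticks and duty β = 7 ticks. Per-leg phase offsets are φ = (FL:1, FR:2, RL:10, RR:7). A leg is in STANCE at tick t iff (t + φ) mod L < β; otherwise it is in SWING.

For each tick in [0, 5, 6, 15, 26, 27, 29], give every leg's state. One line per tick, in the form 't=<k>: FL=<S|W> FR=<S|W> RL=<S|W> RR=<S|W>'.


t=0: FL=S FR=S RL=W RR=W
t=5: FL=S FR=W RL=W RR=W
t=6: FL=W FR=W RL=S RR=W
t=15: FL=S FR=S RL=W RR=S
t=26: FL=W FR=W RL=S RR=S
t=27: FL=W FR=W RL=S RR=S
t=29: FL=W FR=W RL=W RR=S

t=0: phase=(1,2,10,7) vs β=7 → FL=S FR=S RL=W RR=W
t=5: phase=(6,7,15,12) vs β=7 → FL=S FR=W RL=W RR=W
t=6: phase=(7,8,0,13) vs β=7 → FL=W FR=W RL=S RR=W
t=15: phase=(0,1,9,6) vs β=7 → FL=S FR=S RL=W RR=S
t=26: phase=(11,12,4,1) vs β=7 → FL=W FR=W RL=S RR=S
t=27: phase=(12,13,5,2) vs β=7 → FL=W FR=W RL=S RR=S
t=29: phase=(14,15,7,4) vs β=7 → FL=W FR=W RL=W RR=S


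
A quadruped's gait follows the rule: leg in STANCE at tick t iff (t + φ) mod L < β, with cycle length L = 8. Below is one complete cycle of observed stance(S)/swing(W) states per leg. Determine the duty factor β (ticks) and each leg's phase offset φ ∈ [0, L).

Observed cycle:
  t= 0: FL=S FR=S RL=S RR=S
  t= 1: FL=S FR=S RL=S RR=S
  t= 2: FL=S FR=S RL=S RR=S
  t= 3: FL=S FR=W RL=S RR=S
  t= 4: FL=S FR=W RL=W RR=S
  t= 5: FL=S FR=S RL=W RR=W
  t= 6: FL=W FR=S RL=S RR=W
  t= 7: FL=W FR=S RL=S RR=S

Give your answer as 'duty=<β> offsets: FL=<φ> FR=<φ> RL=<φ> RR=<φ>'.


duty β = stance ticks per leg = 6
FL: stance ticks = 6; W→S at t=0 → φ=0
FR: stance ticks = 6; W→S at t=5 → φ=3
RL: stance ticks = 6; W→S at t=6 → φ=2
RR: stance ticks = 6; W→S at t=7 → φ=1

duty=6 offsets: FL=0 FR=3 RL=2 RR=1
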